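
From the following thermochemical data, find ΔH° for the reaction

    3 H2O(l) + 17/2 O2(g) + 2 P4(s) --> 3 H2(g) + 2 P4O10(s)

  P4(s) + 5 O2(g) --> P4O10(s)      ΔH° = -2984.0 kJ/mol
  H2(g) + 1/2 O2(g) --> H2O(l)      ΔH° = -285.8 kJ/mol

equation 1 × 2: (2)·(-2984.0) = -5968.0 kJ/mol
equation 2 reversed and × 3: (-3)·(-285.8) = +857.4 kJ/mol
By Hess's law, ΔH° = (2)·(-2984.0) + (-3)·(-285.8) = -5110.6 kJ/mol

ΔH° = -5110.6 kJ/mol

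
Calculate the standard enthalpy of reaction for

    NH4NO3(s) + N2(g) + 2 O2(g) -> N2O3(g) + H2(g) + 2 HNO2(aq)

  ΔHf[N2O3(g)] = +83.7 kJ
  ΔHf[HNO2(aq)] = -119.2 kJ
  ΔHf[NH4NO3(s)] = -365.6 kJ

ΔH° = 210.9 kJ

Products: 1·(+83.7) + 1·(+0.0) + 2·(-119.2) = -154.7
Reactants: 1·(-365.6) + 1·(+0.0) + 2·(+0.0) = -365.6
ΔH° = (-154.7) − (-365.6) = 210.9 kJ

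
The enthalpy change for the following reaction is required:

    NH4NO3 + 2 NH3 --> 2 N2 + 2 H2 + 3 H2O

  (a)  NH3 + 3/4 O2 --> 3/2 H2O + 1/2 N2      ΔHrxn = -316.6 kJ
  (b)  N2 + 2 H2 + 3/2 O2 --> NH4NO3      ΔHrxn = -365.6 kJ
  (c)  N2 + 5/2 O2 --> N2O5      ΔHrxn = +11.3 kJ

ΔHrxn = -267.6 kJ

(a) × 2 (scale by 2 for the 2 NH3): (2)·(-316.6) = -633.2 kJ
(b) reversed (NH4NO3 must end up as a reactant): +365.6 kJ
(c): not needed (N2O5 appears nowhere else).
Combining the equations, ΔHrxn = (2)·(-316.6) + (-1)·(-365.6) = -267.6 kJ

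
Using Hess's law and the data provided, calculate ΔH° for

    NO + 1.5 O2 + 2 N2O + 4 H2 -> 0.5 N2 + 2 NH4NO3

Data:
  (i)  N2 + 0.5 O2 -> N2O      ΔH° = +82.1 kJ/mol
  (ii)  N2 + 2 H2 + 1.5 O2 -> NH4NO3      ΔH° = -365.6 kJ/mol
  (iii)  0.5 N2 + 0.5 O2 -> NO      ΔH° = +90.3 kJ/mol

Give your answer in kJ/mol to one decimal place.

(i) reversed and × 2 (N2O must end up as a reactant; ×2 to match 2 N2O in the target): (-2)·(+82.1) = -164.2 kJ/mol
(ii) × 2 (×2 to match 2 NH4NO3 in the target): (2)·(-365.6) = -731.2 kJ/mol
(iii) reversed (NO must end up as a reactant): -90.3 kJ/mol
Summing the manipulated equations, ΔH° = (-164.2) + (-731.2) + (-90.3) = -985.7 kJ/mol

ΔH° = -985.7 kJ/mol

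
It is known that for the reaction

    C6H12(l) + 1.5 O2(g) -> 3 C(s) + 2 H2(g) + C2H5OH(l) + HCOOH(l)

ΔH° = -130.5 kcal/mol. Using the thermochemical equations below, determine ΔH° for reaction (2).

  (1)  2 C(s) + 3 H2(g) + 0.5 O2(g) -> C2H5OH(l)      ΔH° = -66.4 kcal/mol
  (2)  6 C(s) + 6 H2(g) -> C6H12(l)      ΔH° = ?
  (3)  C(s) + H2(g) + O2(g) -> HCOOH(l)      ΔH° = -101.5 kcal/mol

ΔH° = -37.4 kcal/mol

(1) as written (C2H5OH(l) already on the product side): -66.4 kcal/mol
(2) reversed (C6H12(l) must end up as a reactant): contributes −x
(3) as written (HCOOH(l) already on the product side): -101.5 kcal/mol
-130.5 = (-66.4) + (-101.5) − x
x = (-130.5 − (-167.9)) / (-1) = -37.4 kcal/mol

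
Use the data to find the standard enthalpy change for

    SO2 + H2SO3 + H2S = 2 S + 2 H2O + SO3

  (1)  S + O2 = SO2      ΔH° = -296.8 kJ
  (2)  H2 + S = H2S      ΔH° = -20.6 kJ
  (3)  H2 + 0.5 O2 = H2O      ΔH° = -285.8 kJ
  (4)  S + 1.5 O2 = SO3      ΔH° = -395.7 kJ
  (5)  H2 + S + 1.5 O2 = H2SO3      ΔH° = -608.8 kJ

(1) reversed (reverse to put SO2 on the reactant side): +296.8 kJ
(2) reversed (reverse to put H2S on the reactant side): +20.6 kJ
(3) × 2 (scale by 2 for the 2 H2O): (2)·(-285.8) = -571.6 kJ
(4) as written (SO3 already on the product side): -395.7 kJ
(5) reversed (reverse to put H2SO3 on the reactant side): +608.8 kJ
By Hess's law, ΔH° = (-1)·(-296.8) + (-1)·(-20.6) + (2)·(-285.8) + (1)·(-395.7) + (-1)·(-608.8) = -41.1 kJ

ΔH° = -41.1 kJ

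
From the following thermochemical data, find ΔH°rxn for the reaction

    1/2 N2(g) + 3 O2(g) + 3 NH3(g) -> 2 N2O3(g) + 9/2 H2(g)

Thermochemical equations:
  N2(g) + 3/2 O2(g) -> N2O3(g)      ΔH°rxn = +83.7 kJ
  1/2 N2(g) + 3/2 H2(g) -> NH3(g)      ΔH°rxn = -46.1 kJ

ΔH°rxn = 305.7 kJ

equation 1 × 2 (scale by 2 for the 2 N2O3(g)): (2)·(+83.7) = +167.4 kJ
equation 2 reversed and × 3 (NH3(g) must end up as a reactant; scale by 3 for the 3 NH3(g)): (-3)·(-46.1) = +138.3 kJ
Summing the manipulated equations, ΔH°rxn = (2)·(+83.7) + (-3)·(-46.1) = 305.7 kJ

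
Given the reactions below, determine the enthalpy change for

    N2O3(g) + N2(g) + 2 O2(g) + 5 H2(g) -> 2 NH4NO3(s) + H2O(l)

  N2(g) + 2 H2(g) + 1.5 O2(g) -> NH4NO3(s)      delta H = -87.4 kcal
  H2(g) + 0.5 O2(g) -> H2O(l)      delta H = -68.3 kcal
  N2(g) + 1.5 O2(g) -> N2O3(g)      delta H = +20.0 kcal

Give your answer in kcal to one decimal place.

equation 1 × 2: (2)·(-87.4) = -174.8 kcal
equation 2 as written: -68.3 kcal
equation 3 reversed: -20.0 kcal
By Hess's law, delta H = (-174.8) + (-68.3) + (-20.0) = -263.1 kcal

delta H = -263.1 kcal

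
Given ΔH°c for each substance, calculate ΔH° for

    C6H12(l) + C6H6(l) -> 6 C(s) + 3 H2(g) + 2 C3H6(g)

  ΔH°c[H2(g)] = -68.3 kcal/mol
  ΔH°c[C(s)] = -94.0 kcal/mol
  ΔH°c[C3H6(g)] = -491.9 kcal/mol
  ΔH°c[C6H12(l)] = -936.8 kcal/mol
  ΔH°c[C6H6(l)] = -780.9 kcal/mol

ΔH° = 35.0 kcal/mol

Using ΔH = Σ nΔHc°(reactants) − Σ nΔHc°(products):
= [1·(-936.8) + 1·(-780.9)] − [6·(-94.0) + 3·(-68.3) + 2·(-491.9)]
= 35.0 kcal/mol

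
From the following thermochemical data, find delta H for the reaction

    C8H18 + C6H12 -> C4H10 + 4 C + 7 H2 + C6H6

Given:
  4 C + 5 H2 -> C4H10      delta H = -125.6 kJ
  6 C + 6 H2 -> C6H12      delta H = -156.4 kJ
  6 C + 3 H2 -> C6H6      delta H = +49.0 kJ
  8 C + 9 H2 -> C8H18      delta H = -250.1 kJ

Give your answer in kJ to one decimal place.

equation 1 as written (C4H10 already on the product side): -125.6 kJ
equation 2 reversed (reverse to put C6H12 on the reactant side): +156.4 kJ
equation 3 as written (C6H6 already on the product side): +49.0 kJ
equation 4 reversed (reverse to put C8H18 on the reactant side): +250.1 kJ
Combining the equations, delta H = (-125.6) + (+156.4) + (+49.0) + (+250.1) = 329.9 kJ

delta H = 329.9 kJ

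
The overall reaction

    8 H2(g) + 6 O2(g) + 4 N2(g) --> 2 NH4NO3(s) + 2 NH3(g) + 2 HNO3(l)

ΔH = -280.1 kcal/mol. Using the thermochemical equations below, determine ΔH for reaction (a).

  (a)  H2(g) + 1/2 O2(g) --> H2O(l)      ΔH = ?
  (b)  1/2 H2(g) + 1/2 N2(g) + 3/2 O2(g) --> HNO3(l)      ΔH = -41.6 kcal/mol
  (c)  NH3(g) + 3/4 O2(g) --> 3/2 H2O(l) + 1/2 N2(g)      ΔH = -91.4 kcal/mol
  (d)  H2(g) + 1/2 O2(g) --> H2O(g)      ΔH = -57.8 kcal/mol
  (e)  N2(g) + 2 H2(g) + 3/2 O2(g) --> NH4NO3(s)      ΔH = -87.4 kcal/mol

(a) × 3: contributes 3·x
(b) × 2 (×2 to match 2 HNO3(l) in the target): (2)·(-41.6) = -83.2 kcal/mol
(c) reversed and × 2 (reverse to put NH3(g) on the product side; scale by 2 for the 2 NH3(g)): (-2)·(-91.4) = +182.8 kcal/mol
(d): not needed (H2O(g) appears nowhere else).
(e) × 2 (scale by 2 for the 2 NH4NO3(s)): (2)·(-87.4) = -174.8 kcal/mol
-280.1 = (-83.2) + (+182.8) + (-174.8) + 3·x
x = (-280.1 − (-75.2)) / (3) = -68.3 kcal/mol

ΔH = -68.3 kcal/mol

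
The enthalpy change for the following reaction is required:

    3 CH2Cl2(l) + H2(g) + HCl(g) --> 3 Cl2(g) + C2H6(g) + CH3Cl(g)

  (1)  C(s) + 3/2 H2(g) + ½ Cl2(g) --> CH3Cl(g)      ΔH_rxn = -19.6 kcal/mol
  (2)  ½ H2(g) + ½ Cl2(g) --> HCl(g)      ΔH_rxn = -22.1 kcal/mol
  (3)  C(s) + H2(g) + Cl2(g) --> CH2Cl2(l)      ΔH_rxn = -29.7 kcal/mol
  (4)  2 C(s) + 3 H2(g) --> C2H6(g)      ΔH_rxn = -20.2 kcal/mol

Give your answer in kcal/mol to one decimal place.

(1) as written (CH3Cl(g) already on the product side): -19.6 kcal/mol
(2) reversed (reverse to put HCl(g) on the reactant side): +22.1 kcal/mol
(3) reversed and × 3 (reverse to put CH2Cl2(l) on the reactant side; scale by 3 for the 3 CH2Cl2(l)): (-3)·(-29.7) = +89.1 kcal/mol
(4) as written (C2H6(g) already on the product side): -20.2 kcal/mol
By Hess's law, ΔH_rxn = (1)·(-19.6) + (-1)·(-22.1) + (-3)·(-29.7) + (1)·(-20.2) = 71.4 kcal/mol

ΔH_rxn = 71.4 kcal/mol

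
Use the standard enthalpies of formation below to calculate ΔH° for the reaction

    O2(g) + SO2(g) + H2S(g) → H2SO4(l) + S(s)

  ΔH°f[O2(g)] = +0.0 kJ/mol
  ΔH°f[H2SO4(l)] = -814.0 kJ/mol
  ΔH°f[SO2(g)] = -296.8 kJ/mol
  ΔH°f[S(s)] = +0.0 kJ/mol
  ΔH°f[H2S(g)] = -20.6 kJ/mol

ΔH°rxn = Σ nΔHf°(products) − Σ nΔHf°(reactants).
Products: 1·(-814.0) + 1·(+0.0) = -814.0
Reactants: 1·(+0.0) + 1·(-296.8) + 1·(-20.6) = -317.4
ΔH° = (-814.0) − (-317.4) = -496.6 kJ/mol

ΔH° = -496.6 kJ/mol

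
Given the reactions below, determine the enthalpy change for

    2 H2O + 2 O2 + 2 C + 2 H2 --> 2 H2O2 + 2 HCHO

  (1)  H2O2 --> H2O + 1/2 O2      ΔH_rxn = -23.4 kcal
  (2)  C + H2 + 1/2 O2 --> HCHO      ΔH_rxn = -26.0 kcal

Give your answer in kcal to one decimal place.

(1) reversed and × 2 (reverse to put H2O2 on the product side; ×2 to match 2 H2O2 in the target): (-2)·(-23.4) = +46.8 kcal
(2) × 2 (×2 to match 2 HCHO in the target): (2)·(-26.0) = -52.0 kcal
By Hess's law, ΔH_rxn = (+46.8) + (-52.0) = -5.2 kcal

ΔH_rxn = -5.2 kcal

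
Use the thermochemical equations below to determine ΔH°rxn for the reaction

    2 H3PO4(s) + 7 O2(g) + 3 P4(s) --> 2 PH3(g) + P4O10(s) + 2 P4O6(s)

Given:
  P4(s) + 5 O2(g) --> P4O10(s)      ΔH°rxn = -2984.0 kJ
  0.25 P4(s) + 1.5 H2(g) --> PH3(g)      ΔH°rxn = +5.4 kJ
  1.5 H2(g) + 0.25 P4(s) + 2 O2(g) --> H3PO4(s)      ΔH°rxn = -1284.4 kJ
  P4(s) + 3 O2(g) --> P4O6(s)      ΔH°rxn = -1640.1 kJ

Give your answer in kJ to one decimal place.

equation 1 as written: -2984.0 kJ
equation 2 × 2: (2)·(+5.4) = +10.8 kJ
equation 3 reversed and × 2: (-2)·(-1284.4) = +2568.8 kJ
equation 4 × 2: (2)·(-1640.1) = -3280.2 kJ
Summing the manipulated equations, ΔH°rxn = (-2984.0) + (+10.8) + (+2568.8) + (-3280.2) = -3684.6 kJ

ΔH°rxn = -3684.6 kJ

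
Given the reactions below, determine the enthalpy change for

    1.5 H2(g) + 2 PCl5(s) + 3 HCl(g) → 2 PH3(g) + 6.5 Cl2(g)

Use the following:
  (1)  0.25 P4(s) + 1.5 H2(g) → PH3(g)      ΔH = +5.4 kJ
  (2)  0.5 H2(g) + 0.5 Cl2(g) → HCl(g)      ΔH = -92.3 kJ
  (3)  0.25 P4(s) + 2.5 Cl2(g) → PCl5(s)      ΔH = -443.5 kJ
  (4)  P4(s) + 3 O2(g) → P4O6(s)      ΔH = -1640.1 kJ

ΔH = 1174.7 kJ

(1) × 2: (2)·(+5.4) = +10.8 kJ
(2) reversed and × 3: (-3)·(-92.3) = +276.9 kJ
(3) reversed and × 2: (-2)·(-443.5) = +887.0 kJ
(4): not needed.
ΔH = (+10.8) + (+276.9) + (+887.0) = 1174.7 kJ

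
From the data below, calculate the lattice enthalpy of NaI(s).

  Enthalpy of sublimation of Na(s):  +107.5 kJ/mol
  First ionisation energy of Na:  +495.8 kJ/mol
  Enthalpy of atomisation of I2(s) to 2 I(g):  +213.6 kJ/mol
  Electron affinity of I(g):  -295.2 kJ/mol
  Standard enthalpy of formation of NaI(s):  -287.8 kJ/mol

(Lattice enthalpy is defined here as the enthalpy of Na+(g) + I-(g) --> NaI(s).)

U = -702.7 kJ/mol

ΔHf° = 1·ΔHsub + 1·(ΣIE) + 1/2·D(I2) + 1·EA + U
-287.8 = 1·(+107.5) + 1·(+495.8) + 1/2·(+213.6) + 1·(-295.2) + U
U = -287.8 − (+414.9) = -702.7 kJ/mol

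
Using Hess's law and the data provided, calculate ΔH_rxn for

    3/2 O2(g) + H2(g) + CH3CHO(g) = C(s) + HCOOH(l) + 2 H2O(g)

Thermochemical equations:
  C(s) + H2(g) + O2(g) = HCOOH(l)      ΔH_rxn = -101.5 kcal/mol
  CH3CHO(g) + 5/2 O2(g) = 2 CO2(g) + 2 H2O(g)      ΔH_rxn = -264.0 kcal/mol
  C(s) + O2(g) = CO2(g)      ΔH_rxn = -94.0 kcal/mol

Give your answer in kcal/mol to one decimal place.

ΔH_rxn = -177.5 kcal/mol

equation 1 as written: -101.5 kcal/mol
equation 2 as written: -264.0 kcal/mol
equation 3 reversed and × 2: (-2)·(-94.0) = +188.0 kcal/mol
By Hess's law, ΔH_rxn = (-101.5) + (-264.0) + (+188.0) = -177.5 kcal/mol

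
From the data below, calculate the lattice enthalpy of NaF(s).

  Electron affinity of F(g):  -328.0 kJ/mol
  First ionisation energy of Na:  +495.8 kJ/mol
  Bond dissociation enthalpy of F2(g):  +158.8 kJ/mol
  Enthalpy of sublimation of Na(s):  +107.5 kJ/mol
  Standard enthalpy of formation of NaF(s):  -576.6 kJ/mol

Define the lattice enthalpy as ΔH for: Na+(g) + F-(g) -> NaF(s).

U = -931.3 kJ/mol

ΔHf° = 1·ΔHsub + 1·(ΣIE) + 1/2·D(F2) + 1·EA + U
-576.6 = 1·(+107.5) + 1·(+495.8) + 1/2·(+158.8) + 1·(-328.0) + U
U = -576.6 − (+354.7) = -931.3 kJ/mol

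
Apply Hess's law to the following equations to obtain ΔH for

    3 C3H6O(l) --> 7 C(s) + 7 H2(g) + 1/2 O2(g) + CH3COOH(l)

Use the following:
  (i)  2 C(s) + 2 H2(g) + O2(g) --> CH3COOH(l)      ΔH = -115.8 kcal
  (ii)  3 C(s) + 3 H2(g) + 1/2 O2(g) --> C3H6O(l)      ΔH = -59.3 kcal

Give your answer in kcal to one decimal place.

(i) as written (CH3COOH(l) already on the product side): -115.8 kcal
(ii) reversed and × 3 (reverse to put C3H6O(l) on the reactant side; scale by 3 for the 3 C3H6O(l)): (-3)·(-59.3) = +177.9 kcal
Since enthalpy is a state function, ΔH = (1)·(-115.8) + (-3)·(-59.3) = 62.1 kcal

ΔH = 62.1 kcal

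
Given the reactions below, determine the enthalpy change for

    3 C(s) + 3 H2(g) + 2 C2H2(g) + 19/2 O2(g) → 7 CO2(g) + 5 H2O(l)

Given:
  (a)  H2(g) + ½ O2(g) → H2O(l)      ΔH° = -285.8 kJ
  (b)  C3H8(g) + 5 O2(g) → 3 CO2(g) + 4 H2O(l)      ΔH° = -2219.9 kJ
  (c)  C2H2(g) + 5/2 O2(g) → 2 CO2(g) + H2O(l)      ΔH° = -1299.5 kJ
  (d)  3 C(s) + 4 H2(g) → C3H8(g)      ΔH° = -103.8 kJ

ΔH° = -4636.9 kJ

(a) reversed: +285.8 kJ
(b) as written: -2219.9 kJ
(c) × 2: (2)·(-1299.5) = -2599.0 kJ
(d) as written: -103.8 kJ
Since enthalpy is a state function, ΔH° = (+285.8) + (-2219.9) + (-2599.0) + (-103.8) = -4636.9 kJ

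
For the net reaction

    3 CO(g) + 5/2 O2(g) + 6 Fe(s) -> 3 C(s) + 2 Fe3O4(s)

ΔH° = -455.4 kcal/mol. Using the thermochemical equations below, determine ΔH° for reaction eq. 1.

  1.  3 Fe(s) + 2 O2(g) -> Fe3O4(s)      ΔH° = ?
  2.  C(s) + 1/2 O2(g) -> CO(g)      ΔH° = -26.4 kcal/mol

ΔH° = -267.3 kcal/mol

eq. 1 × 2 (scale by 2 for the 2 Fe3O4(s)): contributes 2·x
eq. 2 reversed and × 3 (CO(g) must end up as a reactant; scale by 3 for the 3 CO(g)): (-3)·(-26.4) = +79.2 kcal/mol
-455.4 = (+79.2) + 2·x
x = (-455.4 − (+79.2)) / (2) = -267.3 kcal/mol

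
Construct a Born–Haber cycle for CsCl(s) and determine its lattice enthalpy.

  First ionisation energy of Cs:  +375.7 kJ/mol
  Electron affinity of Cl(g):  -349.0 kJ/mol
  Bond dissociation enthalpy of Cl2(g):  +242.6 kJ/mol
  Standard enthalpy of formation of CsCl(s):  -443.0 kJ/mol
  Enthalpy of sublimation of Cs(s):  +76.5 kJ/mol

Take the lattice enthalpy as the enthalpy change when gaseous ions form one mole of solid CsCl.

U = -667.5 kJ/mol

ΔHf° = 1·ΔHsub + 1·(ΣIE) + 1/2·D(Cl2) + 1·EA + U
-443.0 = 1·(+76.5) + 1·(+375.7) + 1/2·(+242.6) + 1·(-349.0) + U
U = -443.0 − (+224.5) = -667.5 kJ/mol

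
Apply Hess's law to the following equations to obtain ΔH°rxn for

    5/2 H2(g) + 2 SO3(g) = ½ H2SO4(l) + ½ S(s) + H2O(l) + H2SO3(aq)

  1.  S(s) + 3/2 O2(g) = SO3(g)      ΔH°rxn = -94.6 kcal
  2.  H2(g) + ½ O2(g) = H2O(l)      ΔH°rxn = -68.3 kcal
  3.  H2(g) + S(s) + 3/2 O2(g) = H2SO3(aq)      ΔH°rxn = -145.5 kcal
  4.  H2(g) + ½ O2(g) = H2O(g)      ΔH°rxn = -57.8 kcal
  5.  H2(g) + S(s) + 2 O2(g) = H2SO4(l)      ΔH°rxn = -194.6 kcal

eq. 1 reversed and × 2: (-2)·(-94.6) = +189.2 kcal
eq. 2 as written: -68.3 kcal
eq. 3 as written: -145.5 kcal
eq. 4: not needed.
eq. 5 × 1/2: (1/2)·(-194.6) = -97.3 kcal
ΔH°rxn = (+189.2) + (-68.3) + (-145.5) + (-97.3) = -121.9 kcal

ΔH°rxn = -121.9 kcal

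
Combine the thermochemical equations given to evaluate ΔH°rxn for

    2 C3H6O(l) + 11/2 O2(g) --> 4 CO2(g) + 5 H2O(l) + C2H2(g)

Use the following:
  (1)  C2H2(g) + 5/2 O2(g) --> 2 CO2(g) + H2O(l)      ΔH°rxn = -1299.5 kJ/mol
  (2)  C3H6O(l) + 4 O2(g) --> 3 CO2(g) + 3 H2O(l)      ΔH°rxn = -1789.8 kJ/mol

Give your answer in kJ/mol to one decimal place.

(1) reversed (C2H2(g) must end up as a product): +1299.5 kJ/mol
(2) × 2 (×2 to match 2 C3H6O(l) in the target): (2)·(-1789.8) = -3579.6 kJ/mol
ΔH°rxn = (+1299.5) + (-3579.6) = -2280.1 kJ/mol

ΔH°rxn = -2280.1 kJ/mol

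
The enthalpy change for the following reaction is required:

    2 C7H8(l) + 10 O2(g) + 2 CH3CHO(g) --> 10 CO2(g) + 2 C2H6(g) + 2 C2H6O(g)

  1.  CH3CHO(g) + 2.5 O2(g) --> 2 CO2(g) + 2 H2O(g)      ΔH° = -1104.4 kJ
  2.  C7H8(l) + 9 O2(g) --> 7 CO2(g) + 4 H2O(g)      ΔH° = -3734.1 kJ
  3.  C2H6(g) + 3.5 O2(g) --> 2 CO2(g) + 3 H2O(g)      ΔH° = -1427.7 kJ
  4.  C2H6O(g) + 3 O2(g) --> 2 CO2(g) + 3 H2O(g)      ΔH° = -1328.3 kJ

eq. 1 × 2: (2)·(-1104.4) = -2208.8 kJ
eq. 2 × 2: (2)·(-3734.1) = -7468.2 kJ
eq. 3 reversed and × 2: (-2)·(-1427.7) = +2855.4 kJ
eq. 4 reversed and × 2: (-2)·(-1328.3) = +2656.6 kJ
ΔH° = (-2208.8) + (-7468.2) + (+2855.4) + (+2656.6) = -4165.0 kJ

ΔH° = -4165.0 kJ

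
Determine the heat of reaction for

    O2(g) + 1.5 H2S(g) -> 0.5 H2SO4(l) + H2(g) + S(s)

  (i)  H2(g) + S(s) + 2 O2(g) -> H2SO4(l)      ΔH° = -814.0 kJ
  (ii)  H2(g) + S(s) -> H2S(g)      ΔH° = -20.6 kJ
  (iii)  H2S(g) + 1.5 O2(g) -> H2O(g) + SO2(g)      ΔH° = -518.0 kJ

(i) × 1/2: (1/2)·(-814.0) = -407.0 kJ
(ii) reversed and × 3/2: (-3/2)·(-20.6) = +30.9 kJ
(iii): not needed.
ΔH° = (1/2)·(-814.0) + (-3/2)·(-20.6) = -376.1 kJ

ΔH° = -376.1 kJ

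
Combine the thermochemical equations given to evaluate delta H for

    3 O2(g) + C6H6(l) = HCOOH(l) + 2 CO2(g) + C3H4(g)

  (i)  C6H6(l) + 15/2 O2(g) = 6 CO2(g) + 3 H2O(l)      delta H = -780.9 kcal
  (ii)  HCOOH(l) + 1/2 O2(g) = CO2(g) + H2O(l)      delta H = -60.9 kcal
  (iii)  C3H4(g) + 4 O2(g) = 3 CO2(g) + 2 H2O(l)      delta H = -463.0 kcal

delta H = -257.0 kcal

(i) as written: -780.9 kcal
(ii) reversed: +60.9 kcal
(iii) reversed: +463.0 kcal
Combining the equations, delta H = (-780.9) + (+60.9) + (+463.0) = -257.0 kcal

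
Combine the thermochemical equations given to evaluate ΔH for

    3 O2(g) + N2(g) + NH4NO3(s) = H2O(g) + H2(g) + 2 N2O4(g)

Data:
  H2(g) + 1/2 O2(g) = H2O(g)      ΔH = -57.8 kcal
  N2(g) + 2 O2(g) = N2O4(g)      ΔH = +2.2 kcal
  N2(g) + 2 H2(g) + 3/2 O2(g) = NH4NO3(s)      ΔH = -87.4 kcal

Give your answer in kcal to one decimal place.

ΔH = 34.0 kcal

equation 1 as written (H2O(g) already on the product side): -57.8 kcal
equation 2 × 2 (×2 to match 2 N2O4(g) in the target): (2)·(+2.2) = +4.4 kcal
equation 3 reversed (NH4NO3(s) must end up as a reactant): +87.4 kcal
Combining the equations, ΔH = (1)·(-57.8) + (2)·(+2.2) + (-1)·(-87.4) = 34.0 kcal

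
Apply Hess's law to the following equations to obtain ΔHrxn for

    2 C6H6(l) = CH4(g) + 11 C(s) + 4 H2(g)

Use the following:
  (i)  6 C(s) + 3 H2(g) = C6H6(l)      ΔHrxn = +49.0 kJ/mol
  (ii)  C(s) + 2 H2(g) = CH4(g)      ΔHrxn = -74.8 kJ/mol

(i) reversed and × 2 (reverse to put C6H6(l) on the reactant side; ×2 to match 2 C6H6(l) in the target): (-2)·(+49.0) = -98.0 kJ/mol
(ii) as written (CH4(g) already on the product side): -74.8 kJ/mol
ΔHrxn = (-98.0) + (-74.8) = -172.8 kJ/mol

ΔHrxn = -172.8 kJ/mol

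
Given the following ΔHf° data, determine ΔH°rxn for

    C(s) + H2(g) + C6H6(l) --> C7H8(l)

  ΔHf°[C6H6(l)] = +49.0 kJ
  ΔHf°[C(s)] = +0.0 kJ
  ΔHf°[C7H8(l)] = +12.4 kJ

Products: 1·(+12.4) = +12.4
Reactants: 1·(+0.0) + 1·(+0.0) + 1·(+49.0) = +49.0
ΔH°rxn = (+12.4) − (+49.0) = -36.6 kJ

ΔH°rxn = -36.6 kJ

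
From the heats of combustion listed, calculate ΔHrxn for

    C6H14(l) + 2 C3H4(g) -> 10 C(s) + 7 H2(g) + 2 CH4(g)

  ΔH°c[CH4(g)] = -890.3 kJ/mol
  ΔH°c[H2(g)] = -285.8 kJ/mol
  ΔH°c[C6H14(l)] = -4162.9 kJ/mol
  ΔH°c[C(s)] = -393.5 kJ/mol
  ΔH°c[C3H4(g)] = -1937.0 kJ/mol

ΔHrxn = -320.7 kJ/mol

Using ΔH = Σ nΔHc°(reactants) − Σ nΔHc°(products):
= [1·(-4162.9) + 2·(-1937.0)] − [10·(-393.5) + 7·(-285.8) + 2·(-890.3)]
= -320.7 kJ/mol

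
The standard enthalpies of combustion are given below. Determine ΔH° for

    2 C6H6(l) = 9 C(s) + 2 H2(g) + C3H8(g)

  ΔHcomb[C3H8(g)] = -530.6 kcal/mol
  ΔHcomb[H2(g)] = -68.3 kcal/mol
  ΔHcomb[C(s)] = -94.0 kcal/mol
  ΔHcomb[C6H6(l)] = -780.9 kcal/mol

Using ΔH = Σ nΔHc°(reactants) − Σ nΔHc°(products):
= [2·(-780.9)] − [9·(-94.0) + 2·(-68.3) + 1·(-530.6)]
= -48.6 kcal/mol

ΔH° = -48.6 kcal/mol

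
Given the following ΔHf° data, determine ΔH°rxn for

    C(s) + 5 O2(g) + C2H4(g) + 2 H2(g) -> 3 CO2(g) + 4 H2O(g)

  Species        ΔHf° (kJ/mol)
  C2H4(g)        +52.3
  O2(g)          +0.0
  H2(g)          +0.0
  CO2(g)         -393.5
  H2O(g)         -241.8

ΔH°rxn = -2200.0 kJ/mol

ΔH°rxn = Σ nΔHf°(products) − Σ nΔHf°(reactants).
Products: 3·(-393.5) + 4·(-241.8) = -2147.7
Reactants: 1·(+0.0) + 5·(+0.0) + 1·(+52.3) + 2·(+0.0) = +52.3
ΔH°rxn = (-2147.7) − (+52.3) = -2200.0 kJ/mol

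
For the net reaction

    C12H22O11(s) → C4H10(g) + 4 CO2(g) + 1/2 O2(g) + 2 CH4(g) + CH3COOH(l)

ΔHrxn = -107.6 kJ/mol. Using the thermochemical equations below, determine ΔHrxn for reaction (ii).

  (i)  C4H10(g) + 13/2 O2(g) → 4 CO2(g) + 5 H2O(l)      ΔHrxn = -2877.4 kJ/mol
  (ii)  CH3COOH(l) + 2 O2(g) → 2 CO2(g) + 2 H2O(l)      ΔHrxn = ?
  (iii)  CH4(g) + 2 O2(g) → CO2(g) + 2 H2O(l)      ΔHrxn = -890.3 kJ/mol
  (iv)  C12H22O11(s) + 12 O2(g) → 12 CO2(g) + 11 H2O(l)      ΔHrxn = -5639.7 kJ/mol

(i) reversed (reverse to put C4H10(g) on the product side): +2877.4 kJ/mol
(ii) reversed (reverse to put CH3COOH(l) on the product side): contributes −x
(iii) reversed and × 2 (CH4(g) must end up as a product; ×2 to match 2 CH4(g) in the target): (-2)·(-890.3) = +1780.6 kJ/mol
(iv) as written (C12H22O11(s) already on the reactant side): -5639.7 kJ/mol
-107.6 = (+2877.4) + (+1780.6) + (-5639.7) − x
x = (-107.6 − (-981.7)) / (-1) = -874.1 kJ/mol

ΔHrxn = -874.1 kJ/mol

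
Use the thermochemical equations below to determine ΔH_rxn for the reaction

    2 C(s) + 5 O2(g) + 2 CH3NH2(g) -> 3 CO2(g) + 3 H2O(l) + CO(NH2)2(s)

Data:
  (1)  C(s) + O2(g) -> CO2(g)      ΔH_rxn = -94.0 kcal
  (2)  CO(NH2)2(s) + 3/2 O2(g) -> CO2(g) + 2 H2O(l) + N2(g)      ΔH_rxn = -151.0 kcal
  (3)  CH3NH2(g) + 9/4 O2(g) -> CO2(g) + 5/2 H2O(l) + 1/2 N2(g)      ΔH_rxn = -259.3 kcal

(1) × 2 (×2 to match 2 C(s) in the target): (2)·(-94.0) = -188.0 kcal
(2) reversed (reverse to put CO(NH2)2(s) on the product side): +151.0 kcal
(3) × 2 (scale by 2 for the 2 CH3NH2(g)): (2)·(-259.3) = -518.6 kcal
By Hess's law, ΔH_rxn = (2)·(-94.0) + (-1)·(-151.0) + (2)·(-259.3) = -555.6 kcal

ΔH_rxn = -555.6 kcal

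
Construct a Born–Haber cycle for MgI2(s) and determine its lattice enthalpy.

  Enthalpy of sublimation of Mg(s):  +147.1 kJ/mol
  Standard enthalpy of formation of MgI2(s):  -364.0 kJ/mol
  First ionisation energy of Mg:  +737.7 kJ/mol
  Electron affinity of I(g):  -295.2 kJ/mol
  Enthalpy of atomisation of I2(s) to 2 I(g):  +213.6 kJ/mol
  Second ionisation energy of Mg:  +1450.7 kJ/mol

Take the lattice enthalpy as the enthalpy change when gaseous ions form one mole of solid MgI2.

U = -2322.7 kJ/mol

ΔHf° = 1·ΔHsub + 1·(ΣIE) + 1·D(I2) + 2·EA + U
-364.0 = 1·(+147.1) + 1·(+2188.4) + 1·(+213.6) + 2·(-295.2) + U
U = -364.0 − (+1958.7) = -2322.7 kJ/mol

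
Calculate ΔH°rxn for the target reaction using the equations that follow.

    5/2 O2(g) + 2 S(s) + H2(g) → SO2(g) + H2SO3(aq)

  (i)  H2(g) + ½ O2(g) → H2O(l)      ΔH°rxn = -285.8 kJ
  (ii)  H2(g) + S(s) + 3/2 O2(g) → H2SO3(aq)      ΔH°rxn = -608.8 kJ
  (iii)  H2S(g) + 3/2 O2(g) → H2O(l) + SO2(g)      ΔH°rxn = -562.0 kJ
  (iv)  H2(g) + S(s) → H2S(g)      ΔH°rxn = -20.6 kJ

ΔH°rxn = -905.6 kJ

(i) reversed: +285.8 kJ
(ii) as written (H2SO3(aq) already on the product side): -608.8 kJ
(iii) as written (SO2(g) already on the product side): -562.0 kJ
(iv) as written: -20.6 kJ
ΔH°rxn = (+285.8) + (-608.8) + (-562.0) + (-20.6) = -905.6 kJ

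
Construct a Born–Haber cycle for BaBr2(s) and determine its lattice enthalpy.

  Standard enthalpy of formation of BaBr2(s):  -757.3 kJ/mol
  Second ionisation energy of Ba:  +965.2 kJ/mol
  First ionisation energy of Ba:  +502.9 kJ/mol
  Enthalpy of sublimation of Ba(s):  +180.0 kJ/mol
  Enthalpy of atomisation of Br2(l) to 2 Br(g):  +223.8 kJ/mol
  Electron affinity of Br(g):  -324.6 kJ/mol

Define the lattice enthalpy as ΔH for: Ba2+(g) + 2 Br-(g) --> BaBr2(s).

ΔHf° = 1·ΔHsub + 1·(ΣIE) + 1·D(Br2) + 2·EA + U
-757.3 = 1·(+180.0) + 1·(+1468.1) + 1·(+223.8) + 2·(-324.6) + U
U = -757.3 − (+1222.7) = -1980.0 kJ/mol

U = -1980.0 kJ/mol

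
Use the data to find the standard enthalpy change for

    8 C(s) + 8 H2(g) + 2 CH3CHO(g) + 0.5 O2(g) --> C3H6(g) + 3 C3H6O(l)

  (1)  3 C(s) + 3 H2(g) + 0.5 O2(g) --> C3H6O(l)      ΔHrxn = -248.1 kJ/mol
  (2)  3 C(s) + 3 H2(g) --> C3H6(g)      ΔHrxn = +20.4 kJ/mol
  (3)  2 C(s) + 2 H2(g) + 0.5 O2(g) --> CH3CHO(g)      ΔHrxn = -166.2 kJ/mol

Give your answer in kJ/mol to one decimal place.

(1) × 3 (scale by 3 for the 3 C3H6O(l)): (3)·(-248.1) = -744.3 kJ/mol
(2) as written (C3H6(g) already on the product side): +20.4 kJ/mol
(3) reversed and × 2 (CH3CHO(g) must end up as a reactant; ×2 to match 2 CH3CHO(g) in the target): (-2)·(-166.2) = +332.4 kJ/mol
ΔHrxn = (3)·(-248.1) + (1)·(+20.4) + (-2)·(-166.2) = -391.5 kJ/mol

ΔHrxn = -391.5 kJ/mol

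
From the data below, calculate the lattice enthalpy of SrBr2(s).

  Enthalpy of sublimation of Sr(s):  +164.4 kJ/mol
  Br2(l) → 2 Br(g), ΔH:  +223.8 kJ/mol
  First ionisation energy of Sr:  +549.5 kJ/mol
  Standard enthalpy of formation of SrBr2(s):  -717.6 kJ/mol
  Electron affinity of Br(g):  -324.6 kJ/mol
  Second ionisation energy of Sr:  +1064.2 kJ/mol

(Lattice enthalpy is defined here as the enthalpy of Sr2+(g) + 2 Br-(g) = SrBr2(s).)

U = -2070.3 kJ/mol

ΔHf° = 1·ΔHsub + 1·(ΣIE) + 1·D(Br2) + 2·EA + U
-717.6 = 1·(+164.4) + 1·(+1613.7) + 1·(+223.8) + 2·(-324.6) + U
U = -717.6 − (+1352.7) = -2070.3 kJ/mol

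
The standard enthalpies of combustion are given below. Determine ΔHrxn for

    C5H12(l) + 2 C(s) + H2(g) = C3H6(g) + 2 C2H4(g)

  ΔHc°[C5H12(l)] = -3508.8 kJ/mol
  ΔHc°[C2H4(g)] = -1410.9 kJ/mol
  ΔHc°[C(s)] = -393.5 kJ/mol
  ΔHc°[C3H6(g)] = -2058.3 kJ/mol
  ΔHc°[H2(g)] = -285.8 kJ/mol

ΔHrxn = 298.5 kJ/mol

Using ΔH = Σ nΔHc°(reactants) − Σ nΔHc°(products):
= [1·(-3508.8) + 2·(-393.5) + 1·(-285.8)] − [1·(-2058.3) + 2·(-1410.9)]
= 298.5 kJ/mol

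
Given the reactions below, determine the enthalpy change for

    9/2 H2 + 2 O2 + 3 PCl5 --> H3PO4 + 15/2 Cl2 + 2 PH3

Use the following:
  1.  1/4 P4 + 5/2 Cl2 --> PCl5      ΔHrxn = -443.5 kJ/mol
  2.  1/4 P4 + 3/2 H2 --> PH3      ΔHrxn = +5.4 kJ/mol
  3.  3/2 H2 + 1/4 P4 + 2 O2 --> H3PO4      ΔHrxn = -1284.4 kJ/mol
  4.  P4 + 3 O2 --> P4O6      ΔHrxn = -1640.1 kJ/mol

eq. 1 reversed and × 3: (-3)·(-443.5) = +1330.5 kJ/mol
eq. 2 × 2: (2)·(+5.4) = +10.8 kJ/mol
eq. 3 as written: -1284.4 kJ/mol
eq. 4: not needed.
Combining the equations, ΔHrxn = (+1330.5) + (+10.8) + (-1284.4) = 56.9 kJ/mol

ΔHrxn = 56.9 kJ/mol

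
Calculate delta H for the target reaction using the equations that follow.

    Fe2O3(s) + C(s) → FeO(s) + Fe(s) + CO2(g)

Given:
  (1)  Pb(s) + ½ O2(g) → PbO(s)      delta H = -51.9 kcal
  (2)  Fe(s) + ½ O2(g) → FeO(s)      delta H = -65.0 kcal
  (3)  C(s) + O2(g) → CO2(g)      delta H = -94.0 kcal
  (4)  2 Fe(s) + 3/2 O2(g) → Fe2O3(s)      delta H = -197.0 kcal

(1): not needed (Pb(s) appears nowhere else).
(2) as written (FeO(s) already on the product side): -65.0 kcal
(3) as written (CO2(g) already on the product side): -94.0 kcal
(4) reversed (Fe2O3(s) must end up as a reactant): +197.0 kcal
Combining the equations, delta H = (-65.0) + (-94.0) + (+197.0) = 38.0 kcal

delta H = 38.0 kcal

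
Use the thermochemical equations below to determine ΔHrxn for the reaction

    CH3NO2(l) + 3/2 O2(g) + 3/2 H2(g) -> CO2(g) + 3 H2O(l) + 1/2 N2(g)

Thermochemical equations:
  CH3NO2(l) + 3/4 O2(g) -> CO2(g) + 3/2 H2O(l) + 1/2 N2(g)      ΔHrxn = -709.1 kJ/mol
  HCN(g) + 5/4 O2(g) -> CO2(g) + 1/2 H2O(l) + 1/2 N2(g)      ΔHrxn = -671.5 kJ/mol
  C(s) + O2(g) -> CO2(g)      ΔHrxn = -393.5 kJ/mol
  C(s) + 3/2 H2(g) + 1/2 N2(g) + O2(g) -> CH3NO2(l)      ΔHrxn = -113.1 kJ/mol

ΔHrxn = -1137.8 kJ/mol

equation 1 × 2: (2)·(-709.1) = -1418.2 kJ/mol
equation 2: not needed.
equation 3 reversed: +393.5 kJ/mol
equation 4 as written: -113.1 kJ/mol
Combining the equations, ΔHrxn = (-1418.2) + (+393.5) + (-113.1) = -1137.8 kJ/mol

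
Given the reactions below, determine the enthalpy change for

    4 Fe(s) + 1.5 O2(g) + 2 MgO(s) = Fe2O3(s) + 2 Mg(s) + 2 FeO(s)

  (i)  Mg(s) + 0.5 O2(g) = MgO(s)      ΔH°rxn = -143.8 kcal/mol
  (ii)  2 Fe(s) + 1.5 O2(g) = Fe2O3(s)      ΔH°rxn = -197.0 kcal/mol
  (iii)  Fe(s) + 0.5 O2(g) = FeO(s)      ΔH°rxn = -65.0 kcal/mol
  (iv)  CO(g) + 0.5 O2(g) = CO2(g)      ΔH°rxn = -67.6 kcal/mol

ΔH°rxn = -39.4 kcal/mol

(i) reversed and × 2 (reverse to put MgO(s) on the reactant side; ×2 to match 2 MgO(s) in the target): (-2)·(-143.8) = +287.6 kcal/mol
(ii) as written (Fe2O3(s) already on the product side): -197.0 kcal/mol
(iii) × 2 (scale by 2 for the 2 FeO(s)): (2)·(-65.0) = -130.0 kcal/mol
(iv): not needed (CO(g) appears nowhere else).
By Hess's law, ΔH°rxn = (+287.6) + (-197.0) + (-130.0) = -39.4 kcal/mol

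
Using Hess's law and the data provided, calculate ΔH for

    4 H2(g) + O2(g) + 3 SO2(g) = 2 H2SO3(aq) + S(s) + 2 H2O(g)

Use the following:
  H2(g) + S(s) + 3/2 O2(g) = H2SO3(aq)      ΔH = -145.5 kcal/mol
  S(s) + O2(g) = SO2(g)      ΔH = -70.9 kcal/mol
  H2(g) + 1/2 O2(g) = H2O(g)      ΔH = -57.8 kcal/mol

ΔH = -193.9 kcal/mol

equation 1 × 2: (2)·(-145.5) = -291.0 kcal/mol
equation 2 reversed and × 3: (-3)·(-70.9) = +212.7 kcal/mol
equation 3 × 2: (2)·(-57.8) = -115.6 kcal/mol
ΔH = (2)·(-145.5) + (-3)·(-70.9) + (2)·(-57.8) = -193.9 kcal/mol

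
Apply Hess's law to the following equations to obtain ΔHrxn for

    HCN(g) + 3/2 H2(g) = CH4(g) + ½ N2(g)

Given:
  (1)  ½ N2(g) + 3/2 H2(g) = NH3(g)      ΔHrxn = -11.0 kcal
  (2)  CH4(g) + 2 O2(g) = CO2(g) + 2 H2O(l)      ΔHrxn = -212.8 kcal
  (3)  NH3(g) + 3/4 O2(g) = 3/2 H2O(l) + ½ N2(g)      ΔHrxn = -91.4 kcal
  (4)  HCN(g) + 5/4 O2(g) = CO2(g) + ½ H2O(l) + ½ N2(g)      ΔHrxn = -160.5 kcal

ΔHrxn = -50.1 kcal

(1) as written (H2(g) already on the reactant side): -11.0 kcal
(2) reversed (reverse to put CH4(g) on the product side): +212.8 kcal
(3) as written: -91.4 kcal
(4) as written (HCN(g) already on the reactant side): -160.5 kcal
ΔHrxn = (1)·(-11.0) + (-1)·(-212.8) + (1)·(-91.4) + (1)·(-160.5) = -50.1 kcal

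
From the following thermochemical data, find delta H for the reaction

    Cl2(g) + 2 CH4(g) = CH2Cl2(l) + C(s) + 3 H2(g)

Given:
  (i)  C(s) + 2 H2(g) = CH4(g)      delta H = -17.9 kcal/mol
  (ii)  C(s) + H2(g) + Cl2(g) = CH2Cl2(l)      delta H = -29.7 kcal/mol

(i) reversed and × 2: (-2)·(-17.9) = +35.8 kcal/mol
(ii) as written: -29.7 kcal/mol
Since enthalpy is a state function, delta H = (-2)·(-17.9) + (1)·(-29.7) = 6.1 kcal/mol

delta H = 6.1 kcal/mol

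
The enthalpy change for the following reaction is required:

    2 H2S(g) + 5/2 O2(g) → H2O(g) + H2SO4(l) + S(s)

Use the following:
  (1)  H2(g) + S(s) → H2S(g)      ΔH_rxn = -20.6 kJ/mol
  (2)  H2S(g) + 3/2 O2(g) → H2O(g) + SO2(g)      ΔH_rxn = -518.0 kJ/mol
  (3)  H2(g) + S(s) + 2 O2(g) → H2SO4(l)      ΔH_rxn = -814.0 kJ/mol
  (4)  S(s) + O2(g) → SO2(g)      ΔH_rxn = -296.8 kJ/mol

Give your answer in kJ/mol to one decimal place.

(1) reversed: +20.6 kJ/mol
(2) as written (H2O(g) already on the product side): -518.0 kJ/mol
(3) as written (H2SO4(l) already on the product side): -814.0 kJ/mol
(4) reversed: +296.8 kJ/mol
ΔH_rxn = (-1)·(-20.6) + (1)·(-518.0) + (1)·(-814.0) + (-1)·(-296.8) = -1014.6 kJ/mol

ΔH_rxn = -1014.6 kJ/mol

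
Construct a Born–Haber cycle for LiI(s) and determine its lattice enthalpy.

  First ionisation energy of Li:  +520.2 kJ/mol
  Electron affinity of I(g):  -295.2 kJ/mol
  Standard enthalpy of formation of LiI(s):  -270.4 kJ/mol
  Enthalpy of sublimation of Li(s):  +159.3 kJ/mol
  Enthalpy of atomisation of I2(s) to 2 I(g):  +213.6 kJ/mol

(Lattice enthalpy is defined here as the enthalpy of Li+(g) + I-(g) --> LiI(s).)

ΔHf° = 1·ΔHsub + 1·(ΣIE) + 1/2·D(I2) + 1·EA + U
-270.4 = 1·(+159.3) + 1·(+520.2) + 1/2·(+213.6) + 1·(-295.2) + U
U = -270.4 − (+491.1) = -761.5 kJ/mol

U = -761.5 kJ/mol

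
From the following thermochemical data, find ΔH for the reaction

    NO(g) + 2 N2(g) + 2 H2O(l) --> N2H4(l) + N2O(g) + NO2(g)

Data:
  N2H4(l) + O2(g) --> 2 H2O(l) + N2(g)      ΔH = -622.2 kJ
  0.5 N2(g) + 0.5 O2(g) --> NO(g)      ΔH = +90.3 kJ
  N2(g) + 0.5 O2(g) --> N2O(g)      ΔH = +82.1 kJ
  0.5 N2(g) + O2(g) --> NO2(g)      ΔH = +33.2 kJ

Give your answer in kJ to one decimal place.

ΔH = 647.2 kJ

equation 1 reversed: +622.2 kJ
equation 2 reversed: -90.3 kJ
equation 3 as written: +82.1 kJ
equation 4 as written: +33.2 kJ
ΔH = (-1)·(-622.2) + (-1)·(+90.3) + (1)·(+82.1) + (1)·(+33.2) = 647.2 kJ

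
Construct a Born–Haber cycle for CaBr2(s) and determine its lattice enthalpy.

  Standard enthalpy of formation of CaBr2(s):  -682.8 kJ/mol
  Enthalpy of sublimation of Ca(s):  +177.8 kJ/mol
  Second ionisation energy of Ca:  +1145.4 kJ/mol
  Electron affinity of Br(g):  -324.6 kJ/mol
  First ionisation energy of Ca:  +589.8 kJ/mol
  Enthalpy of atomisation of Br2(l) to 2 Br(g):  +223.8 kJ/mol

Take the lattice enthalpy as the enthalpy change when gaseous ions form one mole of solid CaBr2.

ΔHf° = 1·ΔHsub + 1·(ΣIE) + 1·D(Br2) + 2·EA + U
-682.8 = 1·(+177.8) + 1·(+1735.2) + 1·(+223.8) + 2·(-324.6) + U
U = -682.8 − (+1487.6) = -2170.4 kJ/mol

U = -2170.4 kJ/mol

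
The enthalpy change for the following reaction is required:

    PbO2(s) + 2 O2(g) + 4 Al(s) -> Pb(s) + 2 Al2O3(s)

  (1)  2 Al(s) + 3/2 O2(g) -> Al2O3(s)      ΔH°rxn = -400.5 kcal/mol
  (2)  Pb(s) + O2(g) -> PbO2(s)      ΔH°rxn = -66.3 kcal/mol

(1) × 2 (×2 to match 2 Al2O3(s) in the target): (2)·(-400.5) = -801.0 kcal/mol
(2) reversed (reverse to put PbO2(s) on the reactant side): +66.3 kcal/mol
Combining the equations, ΔH°rxn = (2)·(-400.5) + (-1)·(-66.3) = -734.7 kcal/mol

ΔH°rxn = -734.7 kcal/mol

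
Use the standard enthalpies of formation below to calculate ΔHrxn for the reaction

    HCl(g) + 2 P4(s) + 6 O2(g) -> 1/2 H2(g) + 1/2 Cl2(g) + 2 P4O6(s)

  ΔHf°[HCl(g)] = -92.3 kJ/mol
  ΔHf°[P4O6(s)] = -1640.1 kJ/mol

ΔHrxn = -3187.9 kJ/mol

Products: 1/2·(+0.0) + 1/2·(+0.0) + 2·(-1640.1) = -3280.2
Reactants: 1·(-92.3) + 2·(+0.0) + 6·(+0.0) = -92.3
ΔHrxn = (-3280.2) − (-92.3) = -3187.9 kJ/mol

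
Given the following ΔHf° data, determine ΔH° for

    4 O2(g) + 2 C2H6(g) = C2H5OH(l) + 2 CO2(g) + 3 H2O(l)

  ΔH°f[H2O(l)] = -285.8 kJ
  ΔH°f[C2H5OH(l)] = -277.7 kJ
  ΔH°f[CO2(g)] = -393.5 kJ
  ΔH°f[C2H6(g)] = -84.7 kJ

ΔH° = -1752.7 kJ

Products: 1·(-277.7) + 2·(-393.5) + 3·(-285.8) = -1922.1
Reactants: 4·(+0.0) + 2·(-84.7) = -169.4
ΔH° = (-1922.1) − (-169.4) = -1752.7 kJ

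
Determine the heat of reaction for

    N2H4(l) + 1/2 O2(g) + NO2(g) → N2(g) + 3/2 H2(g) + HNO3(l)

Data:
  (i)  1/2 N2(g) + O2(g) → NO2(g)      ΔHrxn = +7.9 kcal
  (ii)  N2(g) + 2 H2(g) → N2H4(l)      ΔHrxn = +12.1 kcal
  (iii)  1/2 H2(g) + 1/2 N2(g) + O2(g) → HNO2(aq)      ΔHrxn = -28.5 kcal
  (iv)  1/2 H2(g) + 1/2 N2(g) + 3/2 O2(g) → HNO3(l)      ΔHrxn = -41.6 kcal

ΔHrxn = -61.6 kcal

(i) reversed: -7.9 kcal
(ii) reversed: -12.1 kcal
(iii): not needed.
(iv) as written: -41.6 kcal
ΔHrxn = (-1)·(+7.9) + (-1)·(+12.1) + (1)·(-41.6) = -61.6 kcal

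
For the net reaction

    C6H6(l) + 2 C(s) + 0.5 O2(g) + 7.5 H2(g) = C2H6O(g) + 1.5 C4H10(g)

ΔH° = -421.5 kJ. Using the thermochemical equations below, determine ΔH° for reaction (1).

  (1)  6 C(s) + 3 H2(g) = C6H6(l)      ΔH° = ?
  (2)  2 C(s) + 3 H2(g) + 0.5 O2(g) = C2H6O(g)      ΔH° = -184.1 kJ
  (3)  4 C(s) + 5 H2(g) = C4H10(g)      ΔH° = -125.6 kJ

ΔH° = 49.0 kJ

(1) reversed (reverse to put C6H6(l) on the reactant side): contributes −x
(2) as written (C2H6O(g) already on the product side): -184.1 kJ
(3) × 3/2 (×3/2 to match 3/2 C4H10(g) in the target): (3/2)·(-125.6) = -188.4 kJ
-421.5 = (-184.1) + (-188.4) − x
x = (-421.5 − (-372.5)) / (-1) = 49.0 kJ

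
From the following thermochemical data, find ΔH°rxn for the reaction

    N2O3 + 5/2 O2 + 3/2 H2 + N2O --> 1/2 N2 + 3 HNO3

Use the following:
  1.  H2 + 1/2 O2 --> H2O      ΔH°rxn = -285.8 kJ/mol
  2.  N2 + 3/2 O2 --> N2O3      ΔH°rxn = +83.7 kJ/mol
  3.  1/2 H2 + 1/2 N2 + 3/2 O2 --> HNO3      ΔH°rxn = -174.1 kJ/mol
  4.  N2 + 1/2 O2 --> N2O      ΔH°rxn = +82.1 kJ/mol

eq. 1: not needed (H2O appears nowhere else).
eq. 2 reversed (reverse to put N2O3 on the reactant side): -83.7 kJ/mol
eq. 3 × 3 (scale by 3 for the 3 HNO3): (3)·(-174.1) = -522.3 kJ/mol
eq. 4 reversed (N2O must end up as a reactant): -82.1 kJ/mol
Since enthalpy is a state function, ΔH°rxn = (-83.7) + (-522.3) + (-82.1) = -688.1 kJ/mol

ΔH°rxn = -688.1 kJ/mol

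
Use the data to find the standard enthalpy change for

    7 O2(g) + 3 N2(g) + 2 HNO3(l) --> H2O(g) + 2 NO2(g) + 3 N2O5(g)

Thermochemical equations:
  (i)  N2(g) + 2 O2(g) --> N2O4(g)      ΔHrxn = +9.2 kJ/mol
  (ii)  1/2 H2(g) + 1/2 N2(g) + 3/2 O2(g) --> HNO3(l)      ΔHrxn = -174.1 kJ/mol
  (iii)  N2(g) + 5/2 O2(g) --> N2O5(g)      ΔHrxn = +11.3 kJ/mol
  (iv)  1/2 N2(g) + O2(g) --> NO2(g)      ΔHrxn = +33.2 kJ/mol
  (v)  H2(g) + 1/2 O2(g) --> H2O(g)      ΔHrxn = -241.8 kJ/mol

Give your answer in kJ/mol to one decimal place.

(i): not needed.
(ii) reversed and × 2: (-2)·(-174.1) = +348.2 kJ/mol
(iii) × 3: (3)·(+11.3) = +33.9 kJ/mol
(iv) × 2: (2)·(+33.2) = +66.4 kJ/mol
(v) as written: -241.8 kJ/mol
Combining the equations, ΔHrxn = (+348.2) + (+33.9) + (+66.4) + (-241.8) = 206.7 kJ/mol

ΔHrxn = 206.7 kJ/mol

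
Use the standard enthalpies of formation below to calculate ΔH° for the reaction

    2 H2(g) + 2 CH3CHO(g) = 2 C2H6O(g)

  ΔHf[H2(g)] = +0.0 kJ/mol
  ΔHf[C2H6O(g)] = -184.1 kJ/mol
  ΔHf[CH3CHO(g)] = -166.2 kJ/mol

ΔH° = -35.8 kJ/mol

ΔH°rxn = Σ nΔHf°(products) − Σ nΔHf°(reactants).
Products: 2·(-184.1) = -368.2
Reactants: 2·(+0.0) + 2·(-166.2) = -332.4
ΔH° = (-368.2) − (-332.4) = -35.8 kJ/mol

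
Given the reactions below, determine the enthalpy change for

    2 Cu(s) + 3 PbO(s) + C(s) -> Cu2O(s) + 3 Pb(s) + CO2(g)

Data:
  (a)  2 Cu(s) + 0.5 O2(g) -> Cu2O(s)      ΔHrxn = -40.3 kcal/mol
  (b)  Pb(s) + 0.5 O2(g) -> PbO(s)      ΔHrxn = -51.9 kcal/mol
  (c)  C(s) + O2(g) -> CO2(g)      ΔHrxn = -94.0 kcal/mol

ΔHrxn = 21.4 kcal/mol

(a) as written: -40.3 kcal/mol
(b) reversed and × 3: (-3)·(-51.9) = +155.7 kcal/mol
(c) as written: -94.0 kcal/mol
By Hess's law, ΔHrxn = (1)·(-40.3) + (-3)·(-51.9) + (1)·(-94.0) = 21.4 kcal/mol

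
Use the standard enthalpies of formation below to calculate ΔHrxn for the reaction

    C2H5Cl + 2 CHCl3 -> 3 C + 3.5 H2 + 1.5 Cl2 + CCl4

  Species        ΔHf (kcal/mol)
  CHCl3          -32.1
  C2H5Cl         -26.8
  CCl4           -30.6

ΔHrxn = 60.4 kcal/mol

Products: 3·(+0.0) + 7/2·(+0.0) + 3/2·(+0.0) + 1·(-30.6) = -30.6
Reactants: 1·(-26.8) + 2·(-32.1) = -91.0
ΔHrxn = (-30.6) − (-91.0) = 60.4 kcal/mol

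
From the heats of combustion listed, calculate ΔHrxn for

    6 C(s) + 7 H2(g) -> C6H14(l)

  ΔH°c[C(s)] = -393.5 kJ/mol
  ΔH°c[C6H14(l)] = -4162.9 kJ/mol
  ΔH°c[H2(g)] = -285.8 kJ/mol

Using ΔH = Σ nΔHc°(reactants) − Σ nΔHc°(products):
= [6·(-393.5) + 7·(-285.8)] − [1·(-4162.9)]
= -198.7 kJ/mol

ΔHrxn = -198.7 kJ/mol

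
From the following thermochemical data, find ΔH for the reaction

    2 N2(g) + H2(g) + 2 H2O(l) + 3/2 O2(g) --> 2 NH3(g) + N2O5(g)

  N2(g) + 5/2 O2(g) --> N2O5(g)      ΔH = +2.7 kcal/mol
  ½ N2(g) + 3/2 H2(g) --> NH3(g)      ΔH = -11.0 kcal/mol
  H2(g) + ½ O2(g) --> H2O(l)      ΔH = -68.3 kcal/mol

ΔH = 117.3 kcal/mol

equation 1 as written: +2.7 kcal/mol
equation 2 × 2: (2)·(-11.0) = -22.0 kcal/mol
equation 3 reversed and × 2: (-2)·(-68.3) = +136.6 kcal/mol
Summing the manipulated equations, ΔH = (1)·(+2.7) + (2)·(-11.0) + (-2)·(-68.3) = 117.3 kcal/mol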